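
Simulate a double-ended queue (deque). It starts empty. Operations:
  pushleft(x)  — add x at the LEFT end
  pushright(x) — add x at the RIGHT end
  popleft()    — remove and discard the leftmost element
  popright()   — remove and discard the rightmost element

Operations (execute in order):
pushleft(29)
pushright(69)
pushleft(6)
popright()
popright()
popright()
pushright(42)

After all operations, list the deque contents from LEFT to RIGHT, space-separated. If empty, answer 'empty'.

pushleft(29): [29]
pushright(69): [29, 69]
pushleft(6): [6, 29, 69]
popright(): [6, 29]
popright(): [6]
popright(): []
pushright(42): [42]

Answer: 42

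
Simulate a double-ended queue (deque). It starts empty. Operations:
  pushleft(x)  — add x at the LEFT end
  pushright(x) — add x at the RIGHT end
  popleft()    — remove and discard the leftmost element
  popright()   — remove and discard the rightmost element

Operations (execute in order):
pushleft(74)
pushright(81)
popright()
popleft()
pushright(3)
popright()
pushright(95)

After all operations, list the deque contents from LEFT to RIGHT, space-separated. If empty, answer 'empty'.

Answer: 95

Derivation:
pushleft(74): [74]
pushright(81): [74, 81]
popright(): [74]
popleft(): []
pushright(3): [3]
popright(): []
pushright(95): [95]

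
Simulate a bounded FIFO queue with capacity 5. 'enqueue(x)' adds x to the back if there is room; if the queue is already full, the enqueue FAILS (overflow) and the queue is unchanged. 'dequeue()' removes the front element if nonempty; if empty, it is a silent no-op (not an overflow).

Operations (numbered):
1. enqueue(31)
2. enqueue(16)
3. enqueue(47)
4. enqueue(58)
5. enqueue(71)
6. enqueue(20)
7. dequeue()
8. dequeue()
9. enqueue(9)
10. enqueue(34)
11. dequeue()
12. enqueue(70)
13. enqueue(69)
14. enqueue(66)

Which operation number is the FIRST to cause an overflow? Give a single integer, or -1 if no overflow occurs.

1. enqueue(31): size=1
2. enqueue(16): size=2
3. enqueue(47): size=3
4. enqueue(58): size=4
5. enqueue(71): size=5
6. enqueue(20): size=5=cap → OVERFLOW (fail)
7. dequeue(): size=4
8. dequeue(): size=3
9. enqueue(9): size=4
10. enqueue(34): size=5
11. dequeue(): size=4
12. enqueue(70): size=5
13. enqueue(69): size=5=cap → OVERFLOW (fail)
14. enqueue(66): size=5=cap → OVERFLOW (fail)

Answer: 6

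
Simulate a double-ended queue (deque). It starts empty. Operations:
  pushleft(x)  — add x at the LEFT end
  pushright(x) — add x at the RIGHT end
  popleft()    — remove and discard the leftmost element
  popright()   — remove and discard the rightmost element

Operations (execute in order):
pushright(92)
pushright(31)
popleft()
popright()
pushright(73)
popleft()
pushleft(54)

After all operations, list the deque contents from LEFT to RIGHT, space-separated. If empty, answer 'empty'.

pushright(92): [92]
pushright(31): [92, 31]
popleft(): [31]
popright(): []
pushright(73): [73]
popleft(): []
pushleft(54): [54]

Answer: 54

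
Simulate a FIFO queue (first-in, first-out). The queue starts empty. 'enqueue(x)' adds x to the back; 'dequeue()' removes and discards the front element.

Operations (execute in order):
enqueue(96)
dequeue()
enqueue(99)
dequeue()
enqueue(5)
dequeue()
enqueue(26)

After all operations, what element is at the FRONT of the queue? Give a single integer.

enqueue(96): queue = [96]
dequeue(): queue = []
enqueue(99): queue = [99]
dequeue(): queue = []
enqueue(5): queue = [5]
dequeue(): queue = []
enqueue(26): queue = [26]

Answer: 26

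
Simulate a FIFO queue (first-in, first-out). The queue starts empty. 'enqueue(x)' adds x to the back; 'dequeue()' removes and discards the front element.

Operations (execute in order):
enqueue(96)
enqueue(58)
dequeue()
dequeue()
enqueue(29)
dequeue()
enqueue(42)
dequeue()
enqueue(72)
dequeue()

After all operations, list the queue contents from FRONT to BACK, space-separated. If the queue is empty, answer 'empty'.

Answer: empty

Derivation:
enqueue(96): [96]
enqueue(58): [96, 58]
dequeue(): [58]
dequeue(): []
enqueue(29): [29]
dequeue(): []
enqueue(42): [42]
dequeue(): []
enqueue(72): [72]
dequeue(): []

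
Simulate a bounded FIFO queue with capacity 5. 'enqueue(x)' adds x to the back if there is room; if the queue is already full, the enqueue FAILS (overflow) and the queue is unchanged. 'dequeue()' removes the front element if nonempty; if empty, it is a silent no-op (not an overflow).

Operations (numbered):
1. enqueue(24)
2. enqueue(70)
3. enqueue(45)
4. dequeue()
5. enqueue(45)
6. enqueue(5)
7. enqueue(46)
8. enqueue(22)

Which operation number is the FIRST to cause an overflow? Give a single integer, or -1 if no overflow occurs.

Answer: 8

Derivation:
1. enqueue(24): size=1
2. enqueue(70): size=2
3. enqueue(45): size=3
4. dequeue(): size=2
5. enqueue(45): size=3
6. enqueue(5): size=4
7. enqueue(46): size=5
8. enqueue(22): size=5=cap → OVERFLOW (fail)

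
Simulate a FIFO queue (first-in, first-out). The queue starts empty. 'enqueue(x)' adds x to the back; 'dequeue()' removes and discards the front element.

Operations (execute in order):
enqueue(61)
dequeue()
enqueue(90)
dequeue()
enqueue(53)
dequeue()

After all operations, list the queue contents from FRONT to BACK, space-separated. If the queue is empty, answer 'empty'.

enqueue(61): [61]
dequeue(): []
enqueue(90): [90]
dequeue(): []
enqueue(53): [53]
dequeue(): []

Answer: empty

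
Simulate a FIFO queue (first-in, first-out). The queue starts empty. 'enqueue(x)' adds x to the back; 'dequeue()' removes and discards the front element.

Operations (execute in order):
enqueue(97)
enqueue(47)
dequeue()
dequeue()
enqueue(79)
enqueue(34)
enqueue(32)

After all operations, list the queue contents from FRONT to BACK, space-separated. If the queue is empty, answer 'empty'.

enqueue(97): [97]
enqueue(47): [97, 47]
dequeue(): [47]
dequeue(): []
enqueue(79): [79]
enqueue(34): [79, 34]
enqueue(32): [79, 34, 32]

Answer: 79 34 32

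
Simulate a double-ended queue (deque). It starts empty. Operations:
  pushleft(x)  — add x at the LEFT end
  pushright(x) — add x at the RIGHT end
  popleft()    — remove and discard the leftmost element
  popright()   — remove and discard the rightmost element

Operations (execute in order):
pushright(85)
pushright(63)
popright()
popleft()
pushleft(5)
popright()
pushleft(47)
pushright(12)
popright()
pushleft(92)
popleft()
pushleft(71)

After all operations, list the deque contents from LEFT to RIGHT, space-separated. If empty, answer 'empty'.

Answer: 71 47

Derivation:
pushright(85): [85]
pushright(63): [85, 63]
popright(): [85]
popleft(): []
pushleft(5): [5]
popright(): []
pushleft(47): [47]
pushright(12): [47, 12]
popright(): [47]
pushleft(92): [92, 47]
popleft(): [47]
pushleft(71): [71, 47]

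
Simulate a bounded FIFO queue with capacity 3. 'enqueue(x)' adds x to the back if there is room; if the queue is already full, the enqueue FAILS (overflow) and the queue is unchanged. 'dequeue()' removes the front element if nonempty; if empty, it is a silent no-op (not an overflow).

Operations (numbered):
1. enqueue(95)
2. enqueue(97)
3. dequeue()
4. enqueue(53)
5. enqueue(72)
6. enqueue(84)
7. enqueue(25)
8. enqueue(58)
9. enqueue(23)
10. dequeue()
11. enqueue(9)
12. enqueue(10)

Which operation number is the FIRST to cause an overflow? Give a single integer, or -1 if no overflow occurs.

Answer: 6

Derivation:
1. enqueue(95): size=1
2. enqueue(97): size=2
3. dequeue(): size=1
4. enqueue(53): size=2
5. enqueue(72): size=3
6. enqueue(84): size=3=cap → OVERFLOW (fail)
7. enqueue(25): size=3=cap → OVERFLOW (fail)
8. enqueue(58): size=3=cap → OVERFLOW (fail)
9. enqueue(23): size=3=cap → OVERFLOW (fail)
10. dequeue(): size=2
11. enqueue(9): size=3
12. enqueue(10): size=3=cap → OVERFLOW (fail)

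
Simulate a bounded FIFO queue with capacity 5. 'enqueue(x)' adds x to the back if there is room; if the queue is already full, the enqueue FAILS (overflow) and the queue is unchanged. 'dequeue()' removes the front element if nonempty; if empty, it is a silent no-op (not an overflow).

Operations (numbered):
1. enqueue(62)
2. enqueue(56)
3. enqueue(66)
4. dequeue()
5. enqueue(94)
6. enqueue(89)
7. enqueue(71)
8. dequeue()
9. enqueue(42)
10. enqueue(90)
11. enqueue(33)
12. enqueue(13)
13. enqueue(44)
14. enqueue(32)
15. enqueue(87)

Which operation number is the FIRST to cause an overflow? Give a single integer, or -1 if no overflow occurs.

1. enqueue(62): size=1
2. enqueue(56): size=2
3. enqueue(66): size=3
4. dequeue(): size=2
5. enqueue(94): size=3
6. enqueue(89): size=4
7. enqueue(71): size=5
8. dequeue(): size=4
9. enqueue(42): size=5
10. enqueue(90): size=5=cap → OVERFLOW (fail)
11. enqueue(33): size=5=cap → OVERFLOW (fail)
12. enqueue(13): size=5=cap → OVERFLOW (fail)
13. enqueue(44): size=5=cap → OVERFLOW (fail)
14. enqueue(32): size=5=cap → OVERFLOW (fail)
15. enqueue(87): size=5=cap → OVERFLOW (fail)

Answer: 10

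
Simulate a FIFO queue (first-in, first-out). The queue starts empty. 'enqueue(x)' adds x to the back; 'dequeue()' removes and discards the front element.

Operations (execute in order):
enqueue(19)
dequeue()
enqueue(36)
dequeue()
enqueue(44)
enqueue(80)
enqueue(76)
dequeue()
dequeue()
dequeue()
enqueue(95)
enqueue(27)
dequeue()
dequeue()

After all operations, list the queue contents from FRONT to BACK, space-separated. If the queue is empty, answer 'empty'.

Answer: empty

Derivation:
enqueue(19): [19]
dequeue(): []
enqueue(36): [36]
dequeue(): []
enqueue(44): [44]
enqueue(80): [44, 80]
enqueue(76): [44, 80, 76]
dequeue(): [80, 76]
dequeue(): [76]
dequeue(): []
enqueue(95): [95]
enqueue(27): [95, 27]
dequeue(): [27]
dequeue(): []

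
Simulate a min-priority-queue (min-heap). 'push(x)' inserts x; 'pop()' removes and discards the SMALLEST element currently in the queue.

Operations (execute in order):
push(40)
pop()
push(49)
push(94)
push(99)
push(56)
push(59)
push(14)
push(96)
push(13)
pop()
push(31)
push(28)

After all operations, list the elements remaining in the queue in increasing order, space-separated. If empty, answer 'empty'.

push(40): heap contents = [40]
pop() → 40: heap contents = []
push(49): heap contents = [49]
push(94): heap contents = [49, 94]
push(99): heap contents = [49, 94, 99]
push(56): heap contents = [49, 56, 94, 99]
push(59): heap contents = [49, 56, 59, 94, 99]
push(14): heap contents = [14, 49, 56, 59, 94, 99]
push(96): heap contents = [14, 49, 56, 59, 94, 96, 99]
push(13): heap contents = [13, 14, 49, 56, 59, 94, 96, 99]
pop() → 13: heap contents = [14, 49, 56, 59, 94, 96, 99]
push(31): heap contents = [14, 31, 49, 56, 59, 94, 96, 99]
push(28): heap contents = [14, 28, 31, 49, 56, 59, 94, 96, 99]

Answer: 14 28 31 49 56 59 94 96 99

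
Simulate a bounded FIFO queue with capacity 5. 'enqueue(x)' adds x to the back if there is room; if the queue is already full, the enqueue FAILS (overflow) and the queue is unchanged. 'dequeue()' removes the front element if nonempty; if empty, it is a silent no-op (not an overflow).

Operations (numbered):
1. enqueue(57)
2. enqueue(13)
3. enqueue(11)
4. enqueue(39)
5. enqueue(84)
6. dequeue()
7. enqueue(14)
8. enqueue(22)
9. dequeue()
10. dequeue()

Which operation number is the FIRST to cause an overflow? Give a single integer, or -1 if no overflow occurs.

Answer: 8

Derivation:
1. enqueue(57): size=1
2. enqueue(13): size=2
3. enqueue(11): size=3
4. enqueue(39): size=4
5. enqueue(84): size=5
6. dequeue(): size=4
7. enqueue(14): size=5
8. enqueue(22): size=5=cap → OVERFLOW (fail)
9. dequeue(): size=4
10. dequeue(): size=3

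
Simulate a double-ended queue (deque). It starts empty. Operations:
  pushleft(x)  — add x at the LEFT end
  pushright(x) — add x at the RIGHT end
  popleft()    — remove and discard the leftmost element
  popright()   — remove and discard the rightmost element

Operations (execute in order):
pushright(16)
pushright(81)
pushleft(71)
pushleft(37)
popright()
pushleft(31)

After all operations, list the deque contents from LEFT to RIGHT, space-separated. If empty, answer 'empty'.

Answer: 31 37 71 16

Derivation:
pushright(16): [16]
pushright(81): [16, 81]
pushleft(71): [71, 16, 81]
pushleft(37): [37, 71, 16, 81]
popright(): [37, 71, 16]
pushleft(31): [31, 37, 71, 16]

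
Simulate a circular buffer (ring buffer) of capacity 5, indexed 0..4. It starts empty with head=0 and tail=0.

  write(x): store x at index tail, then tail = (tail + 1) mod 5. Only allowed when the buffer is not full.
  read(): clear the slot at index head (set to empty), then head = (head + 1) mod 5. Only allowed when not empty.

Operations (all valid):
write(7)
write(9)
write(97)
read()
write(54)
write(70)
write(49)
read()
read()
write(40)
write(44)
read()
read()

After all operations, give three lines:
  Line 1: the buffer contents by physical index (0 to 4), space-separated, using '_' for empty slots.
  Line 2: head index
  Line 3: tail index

Answer: 49 40 44 _ _
0
3

Derivation:
write(7): buf=[7 _ _ _ _], head=0, tail=1, size=1
write(9): buf=[7 9 _ _ _], head=0, tail=2, size=2
write(97): buf=[7 9 97 _ _], head=0, tail=3, size=3
read(): buf=[_ 9 97 _ _], head=1, tail=3, size=2
write(54): buf=[_ 9 97 54 _], head=1, tail=4, size=3
write(70): buf=[_ 9 97 54 70], head=1, tail=0, size=4
write(49): buf=[49 9 97 54 70], head=1, tail=1, size=5
read(): buf=[49 _ 97 54 70], head=2, tail=1, size=4
read(): buf=[49 _ _ 54 70], head=3, tail=1, size=3
write(40): buf=[49 40 _ 54 70], head=3, tail=2, size=4
write(44): buf=[49 40 44 54 70], head=3, tail=3, size=5
read(): buf=[49 40 44 _ 70], head=4, tail=3, size=4
read(): buf=[49 40 44 _ _], head=0, tail=3, size=3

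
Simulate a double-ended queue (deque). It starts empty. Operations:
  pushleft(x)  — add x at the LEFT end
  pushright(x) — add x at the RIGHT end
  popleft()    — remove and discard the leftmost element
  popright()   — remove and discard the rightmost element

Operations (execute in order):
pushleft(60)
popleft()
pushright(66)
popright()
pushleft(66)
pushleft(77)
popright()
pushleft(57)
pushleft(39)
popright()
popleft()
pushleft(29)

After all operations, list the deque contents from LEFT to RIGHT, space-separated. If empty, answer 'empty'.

pushleft(60): [60]
popleft(): []
pushright(66): [66]
popright(): []
pushleft(66): [66]
pushleft(77): [77, 66]
popright(): [77]
pushleft(57): [57, 77]
pushleft(39): [39, 57, 77]
popright(): [39, 57]
popleft(): [57]
pushleft(29): [29, 57]

Answer: 29 57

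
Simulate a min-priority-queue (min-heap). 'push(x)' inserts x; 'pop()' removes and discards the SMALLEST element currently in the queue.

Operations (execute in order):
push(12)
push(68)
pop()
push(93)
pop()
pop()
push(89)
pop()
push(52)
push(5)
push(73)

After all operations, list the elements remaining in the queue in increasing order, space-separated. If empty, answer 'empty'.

Answer: 5 52 73

Derivation:
push(12): heap contents = [12]
push(68): heap contents = [12, 68]
pop() → 12: heap contents = [68]
push(93): heap contents = [68, 93]
pop() → 68: heap contents = [93]
pop() → 93: heap contents = []
push(89): heap contents = [89]
pop() → 89: heap contents = []
push(52): heap contents = [52]
push(5): heap contents = [5, 52]
push(73): heap contents = [5, 52, 73]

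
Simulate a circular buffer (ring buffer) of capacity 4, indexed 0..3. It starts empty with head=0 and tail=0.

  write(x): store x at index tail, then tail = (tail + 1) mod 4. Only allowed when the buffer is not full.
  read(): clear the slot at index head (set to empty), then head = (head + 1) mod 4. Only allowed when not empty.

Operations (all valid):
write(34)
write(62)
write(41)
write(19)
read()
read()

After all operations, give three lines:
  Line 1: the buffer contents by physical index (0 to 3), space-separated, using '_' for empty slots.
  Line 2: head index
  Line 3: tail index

Answer: _ _ 41 19
2
0

Derivation:
write(34): buf=[34 _ _ _], head=0, tail=1, size=1
write(62): buf=[34 62 _ _], head=0, tail=2, size=2
write(41): buf=[34 62 41 _], head=0, tail=3, size=3
write(19): buf=[34 62 41 19], head=0, tail=0, size=4
read(): buf=[_ 62 41 19], head=1, tail=0, size=3
read(): buf=[_ _ 41 19], head=2, tail=0, size=2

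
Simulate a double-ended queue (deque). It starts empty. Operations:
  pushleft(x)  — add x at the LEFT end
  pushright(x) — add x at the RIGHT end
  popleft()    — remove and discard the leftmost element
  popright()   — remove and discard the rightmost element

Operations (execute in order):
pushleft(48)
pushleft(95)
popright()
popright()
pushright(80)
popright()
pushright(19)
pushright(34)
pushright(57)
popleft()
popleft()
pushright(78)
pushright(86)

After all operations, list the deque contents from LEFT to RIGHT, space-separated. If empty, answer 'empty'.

pushleft(48): [48]
pushleft(95): [95, 48]
popright(): [95]
popright(): []
pushright(80): [80]
popright(): []
pushright(19): [19]
pushright(34): [19, 34]
pushright(57): [19, 34, 57]
popleft(): [34, 57]
popleft(): [57]
pushright(78): [57, 78]
pushright(86): [57, 78, 86]

Answer: 57 78 86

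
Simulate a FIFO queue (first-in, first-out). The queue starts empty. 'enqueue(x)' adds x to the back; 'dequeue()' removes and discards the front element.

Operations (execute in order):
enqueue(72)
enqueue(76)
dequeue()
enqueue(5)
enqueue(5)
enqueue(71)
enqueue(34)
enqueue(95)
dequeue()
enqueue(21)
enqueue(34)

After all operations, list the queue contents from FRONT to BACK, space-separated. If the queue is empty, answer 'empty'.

enqueue(72): [72]
enqueue(76): [72, 76]
dequeue(): [76]
enqueue(5): [76, 5]
enqueue(5): [76, 5, 5]
enqueue(71): [76, 5, 5, 71]
enqueue(34): [76, 5, 5, 71, 34]
enqueue(95): [76, 5, 5, 71, 34, 95]
dequeue(): [5, 5, 71, 34, 95]
enqueue(21): [5, 5, 71, 34, 95, 21]
enqueue(34): [5, 5, 71, 34, 95, 21, 34]

Answer: 5 5 71 34 95 21 34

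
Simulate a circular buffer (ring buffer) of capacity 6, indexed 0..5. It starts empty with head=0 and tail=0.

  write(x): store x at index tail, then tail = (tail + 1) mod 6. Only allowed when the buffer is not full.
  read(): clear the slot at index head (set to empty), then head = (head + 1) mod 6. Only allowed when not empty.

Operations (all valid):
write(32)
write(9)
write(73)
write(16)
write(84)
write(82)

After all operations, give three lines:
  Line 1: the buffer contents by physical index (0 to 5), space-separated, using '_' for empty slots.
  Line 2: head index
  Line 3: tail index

write(32): buf=[32 _ _ _ _ _], head=0, tail=1, size=1
write(9): buf=[32 9 _ _ _ _], head=0, tail=2, size=2
write(73): buf=[32 9 73 _ _ _], head=0, tail=3, size=3
write(16): buf=[32 9 73 16 _ _], head=0, tail=4, size=4
write(84): buf=[32 9 73 16 84 _], head=0, tail=5, size=5
write(82): buf=[32 9 73 16 84 82], head=0, tail=0, size=6

Answer: 32 9 73 16 84 82
0
0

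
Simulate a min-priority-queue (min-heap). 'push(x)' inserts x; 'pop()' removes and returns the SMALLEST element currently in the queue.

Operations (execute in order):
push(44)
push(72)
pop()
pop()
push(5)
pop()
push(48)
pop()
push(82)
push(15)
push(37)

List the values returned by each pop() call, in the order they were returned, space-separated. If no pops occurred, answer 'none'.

push(44): heap contents = [44]
push(72): heap contents = [44, 72]
pop() → 44: heap contents = [72]
pop() → 72: heap contents = []
push(5): heap contents = [5]
pop() → 5: heap contents = []
push(48): heap contents = [48]
pop() → 48: heap contents = []
push(82): heap contents = [82]
push(15): heap contents = [15, 82]
push(37): heap contents = [15, 37, 82]

Answer: 44 72 5 48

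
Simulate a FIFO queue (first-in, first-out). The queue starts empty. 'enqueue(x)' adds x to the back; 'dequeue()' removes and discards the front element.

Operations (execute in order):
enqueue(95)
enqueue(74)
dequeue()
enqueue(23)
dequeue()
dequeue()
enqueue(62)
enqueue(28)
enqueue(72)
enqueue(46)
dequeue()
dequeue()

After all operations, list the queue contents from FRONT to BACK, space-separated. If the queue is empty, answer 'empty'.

Answer: 72 46

Derivation:
enqueue(95): [95]
enqueue(74): [95, 74]
dequeue(): [74]
enqueue(23): [74, 23]
dequeue(): [23]
dequeue(): []
enqueue(62): [62]
enqueue(28): [62, 28]
enqueue(72): [62, 28, 72]
enqueue(46): [62, 28, 72, 46]
dequeue(): [28, 72, 46]
dequeue(): [72, 46]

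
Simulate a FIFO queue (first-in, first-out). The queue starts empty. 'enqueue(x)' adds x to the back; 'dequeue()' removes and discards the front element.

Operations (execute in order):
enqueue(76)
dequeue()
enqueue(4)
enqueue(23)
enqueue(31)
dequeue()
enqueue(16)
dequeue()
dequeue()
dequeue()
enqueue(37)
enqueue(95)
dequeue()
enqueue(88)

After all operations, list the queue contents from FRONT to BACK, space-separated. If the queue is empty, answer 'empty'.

Answer: 95 88

Derivation:
enqueue(76): [76]
dequeue(): []
enqueue(4): [4]
enqueue(23): [4, 23]
enqueue(31): [4, 23, 31]
dequeue(): [23, 31]
enqueue(16): [23, 31, 16]
dequeue(): [31, 16]
dequeue(): [16]
dequeue(): []
enqueue(37): [37]
enqueue(95): [37, 95]
dequeue(): [95]
enqueue(88): [95, 88]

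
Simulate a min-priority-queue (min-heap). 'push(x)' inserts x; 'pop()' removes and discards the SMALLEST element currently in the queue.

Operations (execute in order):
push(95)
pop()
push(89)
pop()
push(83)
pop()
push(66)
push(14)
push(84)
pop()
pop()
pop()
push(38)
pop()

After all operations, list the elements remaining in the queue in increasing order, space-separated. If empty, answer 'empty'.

push(95): heap contents = [95]
pop() → 95: heap contents = []
push(89): heap contents = [89]
pop() → 89: heap contents = []
push(83): heap contents = [83]
pop() → 83: heap contents = []
push(66): heap contents = [66]
push(14): heap contents = [14, 66]
push(84): heap contents = [14, 66, 84]
pop() → 14: heap contents = [66, 84]
pop() → 66: heap contents = [84]
pop() → 84: heap contents = []
push(38): heap contents = [38]
pop() → 38: heap contents = []

Answer: empty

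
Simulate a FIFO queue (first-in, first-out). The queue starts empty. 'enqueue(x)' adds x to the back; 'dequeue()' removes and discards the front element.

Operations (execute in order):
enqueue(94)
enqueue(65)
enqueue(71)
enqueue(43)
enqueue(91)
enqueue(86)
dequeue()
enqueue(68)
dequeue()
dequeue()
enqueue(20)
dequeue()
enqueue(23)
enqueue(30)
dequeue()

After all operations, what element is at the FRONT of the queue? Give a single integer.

Answer: 86

Derivation:
enqueue(94): queue = [94]
enqueue(65): queue = [94, 65]
enqueue(71): queue = [94, 65, 71]
enqueue(43): queue = [94, 65, 71, 43]
enqueue(91): queue = [94, 65, 71, 43, 91]
enqueue(86): queue = [94, 65, 71, 43, 91, 86]
dequeue(): queue = [65, 71, 43, 91, 86]
enqueue(68): queue = [65, 71, 43, 91, 86, 68]
dequeue(): queue = [71, 43, 91, 86, 68]
dequeue(): queue = [43, 91, 86, 68]
enqueue(20): queue = [43, 91, 86, 68, 20]
dequeue(): queue = [91, 86, 68, 20]
enqueue(23): queue = [91, 86, 68, 20, 23]
enqueue(30): queue = [91, 86, 68, 20, 23, 30]
dequeue(): queue = [86, 68, 20, 23, 30]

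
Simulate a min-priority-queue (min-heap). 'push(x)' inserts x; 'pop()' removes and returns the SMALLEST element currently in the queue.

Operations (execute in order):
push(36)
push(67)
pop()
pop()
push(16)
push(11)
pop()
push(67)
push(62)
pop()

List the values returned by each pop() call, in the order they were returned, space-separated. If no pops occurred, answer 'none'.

push(36): heap contents = [36]
push(67): heap contents = [36, 67]
pop() → 36: heap contents = [67]
pop() → 67: heap contents = []
push(16): heap contents = [16]
push(11): heap contents = [11, 16]
pop() → 11: heap contents = [16]
push(67): heap contents = [16, 67]
push(62): heap contents = [16, 62, 67]
pop() → 16: heap contents = [62, 67]

Answer: 36 67 11 16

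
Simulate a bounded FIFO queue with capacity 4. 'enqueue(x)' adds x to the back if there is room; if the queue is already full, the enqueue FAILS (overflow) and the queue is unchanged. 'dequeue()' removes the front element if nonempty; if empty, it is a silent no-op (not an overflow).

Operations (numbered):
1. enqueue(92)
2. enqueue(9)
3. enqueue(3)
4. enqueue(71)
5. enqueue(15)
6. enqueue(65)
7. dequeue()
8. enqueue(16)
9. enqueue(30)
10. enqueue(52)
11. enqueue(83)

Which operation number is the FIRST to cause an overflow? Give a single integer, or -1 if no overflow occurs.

Answer: 5

Derivation:
1. enqueue(92): size=1
2. enqueue(9): size=2
3. enqueue(3): size=3
4. enqueue(71): size=4
5. enqueue(15): size=4=cap → OVERFLOW (fail)
6. enqueue(65): size=4=cap → OVERFLOW (fail)
7. dequeue(): size=3
8. enqueue(16): size=4
9. enqueue(30): size=4=cap → OVERFLOW (fail)
10. enqueue(52): size=4=cap → OVERFLOW (fail)
11. enqueue(83): size=4=cap → OVERFLOW (fail)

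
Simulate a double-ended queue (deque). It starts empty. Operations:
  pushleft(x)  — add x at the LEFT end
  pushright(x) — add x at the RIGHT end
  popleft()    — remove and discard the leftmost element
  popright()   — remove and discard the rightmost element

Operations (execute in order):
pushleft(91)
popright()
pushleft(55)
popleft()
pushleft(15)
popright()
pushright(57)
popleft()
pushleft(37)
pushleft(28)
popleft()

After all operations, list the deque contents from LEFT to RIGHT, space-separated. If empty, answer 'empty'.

Answer: 37

Derivation:
pushleft(91): [91]
popright(): []
pushleft(55): [55]
popleft(): []
pushleft(15): [15]
popright(): []
pushright(57): [57]
popleft(): []
pushleft(37): [37]
pushleft(28): [28, 37]
popleft(): [37]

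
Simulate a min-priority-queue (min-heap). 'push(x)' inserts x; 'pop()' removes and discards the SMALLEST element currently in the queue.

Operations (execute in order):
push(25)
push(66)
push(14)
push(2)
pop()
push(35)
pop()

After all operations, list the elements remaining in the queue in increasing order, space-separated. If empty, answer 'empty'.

push(25): heap contents = [25]
push(66): heap contents = [25, 66]
push(14): heap contents = [14, 25, 66]
push(2): heap contents = [2, 14, 25, 66]
pop() → 2: heap contents = [14, 25, 66]
push(35): heap contents = [14, 25, 35, 66]
pop() → 14: heap contents = [25, 35, 66]

Answer: 25 35 66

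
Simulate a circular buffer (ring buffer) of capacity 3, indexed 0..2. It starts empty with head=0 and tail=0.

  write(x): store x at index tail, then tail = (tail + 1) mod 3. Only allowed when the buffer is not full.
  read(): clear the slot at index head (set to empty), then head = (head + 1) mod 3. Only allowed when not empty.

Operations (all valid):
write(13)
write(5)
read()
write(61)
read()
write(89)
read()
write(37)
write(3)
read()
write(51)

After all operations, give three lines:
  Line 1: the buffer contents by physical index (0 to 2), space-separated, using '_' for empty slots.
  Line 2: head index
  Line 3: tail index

write(13): buf=[13 _ _], head=0, tail=1, size=1
write(5): buf=[13 5 _], head=0, tail=2, size=2
read(): buf=[_ 5 _], head=1, tail=2, size=1
write(61): buf=[_ 5 61], head=1, tail=0, size=2
read(): buf=[_ _ 61], head=2, tail=0, size=1
write(89): buf=[89 _ 61], head=2, tail=1, size=2
read(): buf=[89 _ _], head=0, tail=1, size=1
write(37): buf=[89 37 _], head=0, tail=2, size=2
write(3): buf=[89 37 3], head=0, tail=0, size=3
read(): buf=[_ 37 3], head=1, tail=0, size=2
write(51): buf=[51 37 3], head=1, tail=1, size=3

Answer: 51 37 3
1
1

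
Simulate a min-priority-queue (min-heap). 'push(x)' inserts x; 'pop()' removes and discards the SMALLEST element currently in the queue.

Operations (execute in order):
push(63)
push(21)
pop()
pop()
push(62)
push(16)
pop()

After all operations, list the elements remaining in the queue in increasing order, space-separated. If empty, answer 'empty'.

push(63): heap contents = [63]
push(21): heap contents = [21, 63]
pop() → 21: heap contents = [63]
pop() → 63: heap contents = []
push(62): heap contents = [62]
push(16): heap contents = [16, 62]
pop() → 16: heap contents = [62]

Answer: 62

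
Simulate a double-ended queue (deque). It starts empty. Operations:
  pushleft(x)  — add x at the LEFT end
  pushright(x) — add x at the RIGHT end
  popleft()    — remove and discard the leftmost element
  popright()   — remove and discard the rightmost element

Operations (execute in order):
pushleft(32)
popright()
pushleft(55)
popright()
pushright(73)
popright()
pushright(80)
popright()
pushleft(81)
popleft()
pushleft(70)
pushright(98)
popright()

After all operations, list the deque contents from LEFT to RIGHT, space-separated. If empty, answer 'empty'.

Answer: 70

Derivation:
pushleft(32): [32]
popright(): []
pushleft(55): [55]
popright(): []
pushright(73): [73]
popright(): []
pushright(80): [80]
popright(): []
pushleft(81): [81]
popleft(): []
pushleft(70): [70]
pushright(98): [70, 98]
popright(): [70]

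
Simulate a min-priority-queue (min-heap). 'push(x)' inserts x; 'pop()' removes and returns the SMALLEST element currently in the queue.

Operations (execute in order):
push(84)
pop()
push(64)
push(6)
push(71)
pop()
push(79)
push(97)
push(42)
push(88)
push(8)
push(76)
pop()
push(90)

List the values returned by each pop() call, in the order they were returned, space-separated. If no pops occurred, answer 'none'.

Answer: 84 6 8

Derivation:
push(84): heap contents = [84]
pop() → 84: heap contents = []
push(64): heap contents = [64]
push(6): heap contents = [6, 64]
push(71): heap contents = [6, 64, 71]
pop() → 6: heap contents = [64, 71]
push(79): heap contents = [64, 71, 79]
push(97): heap contents = [64, 71, 79, 97]
push(42): heap contents = [42, 64, 71, 79, 97]
push(88): heap contents = [42, 64, 71, 79, 88, 97]
push(8): heap contents = [8, 42, 64, 71, 79, 88, 97]
push(76): heap contents = [8, 42, 64, 71, 76, 79, 88, 97]
pop() → 8: heap contents = [42, 64, 71, 76, 79, 88, 97]
push(90): heap contents = [42, 64, 71, 76, 79, 88, 90, 97]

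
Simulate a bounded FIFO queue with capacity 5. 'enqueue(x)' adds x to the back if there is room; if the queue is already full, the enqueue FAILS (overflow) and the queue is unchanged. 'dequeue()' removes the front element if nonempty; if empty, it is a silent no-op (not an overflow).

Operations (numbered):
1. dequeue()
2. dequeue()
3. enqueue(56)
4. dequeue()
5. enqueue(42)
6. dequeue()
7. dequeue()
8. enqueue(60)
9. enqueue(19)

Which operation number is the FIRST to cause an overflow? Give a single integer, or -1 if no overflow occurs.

Answer: -1

Derivation:
1. dequeue(): empty, no-op, size=0
2. dequeue(): empty, no-op, size=0
3. enqueue(56): size=1
4. dequeue(): size=0
5. enqueue(42): size=1
6. dequeue(): size=0
7. dequeue(): empty, no-op, size=0
8. enqueue(60): size=1
9. enqueue(19): size=2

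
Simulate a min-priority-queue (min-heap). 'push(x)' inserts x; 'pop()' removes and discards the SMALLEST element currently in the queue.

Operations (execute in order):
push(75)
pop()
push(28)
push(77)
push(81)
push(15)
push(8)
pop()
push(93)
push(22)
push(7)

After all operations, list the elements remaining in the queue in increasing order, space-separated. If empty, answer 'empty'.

push(75): heap contents = [75]
pop() → 75: heap contents = []
push(28): heap contents = [28]
push(77): heap contents = [28, 77]
push(81): heap contents = [28, 77, 81]
push(15): heap contents = [15, 28, 77, 81]
push(8): heap contents = [8, 15, 28, 77, 81]
pop() → 8: heap contents = [15, 28, 77, 81]
push(93): heap contents = [15, 28, 77, 81, 93]
push(22): heap contents = [15, 22, 28, 77, 81, 93]
push(7): heap contents = [7, 15, 22, 28, 77, 81, 93]

Answer: 7 15 22 28 77 81 93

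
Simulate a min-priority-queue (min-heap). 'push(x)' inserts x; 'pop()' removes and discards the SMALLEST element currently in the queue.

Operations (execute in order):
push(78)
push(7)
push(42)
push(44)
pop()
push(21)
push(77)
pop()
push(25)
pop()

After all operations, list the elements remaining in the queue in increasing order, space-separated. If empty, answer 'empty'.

push(78): heap contents = [78]
push(7): heap contents = [7, 78]
push(42): heap contents = [7, 42, 78]
push(44): heap contents = [7, 42, 44, 78]
pop() → 7: heap contents = [42, 44, 78]
push(21): heap contents = [21, 42, 44, 78]
push(77): heap contents = [21, 42, 44, 77, 78]
pop() → 21: heap contents = [42, 44, 77, 78]
push(25): heap contents = [25, 42, 44, 77, 78]
pop() → 25: heap contents = [42, 44, 77, 78]

Answer: 42 44 77 78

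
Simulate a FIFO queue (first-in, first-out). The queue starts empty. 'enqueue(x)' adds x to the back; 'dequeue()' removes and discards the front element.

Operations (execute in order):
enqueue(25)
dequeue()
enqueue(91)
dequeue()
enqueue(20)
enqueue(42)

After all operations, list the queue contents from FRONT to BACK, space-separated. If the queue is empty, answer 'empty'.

enqueue(25): [25]
dequeue(): []
enqueue(91): [91]
dequeue(): []
enqueue(20): [20]
enqueue(42): [20, 42]

Answer: 20 42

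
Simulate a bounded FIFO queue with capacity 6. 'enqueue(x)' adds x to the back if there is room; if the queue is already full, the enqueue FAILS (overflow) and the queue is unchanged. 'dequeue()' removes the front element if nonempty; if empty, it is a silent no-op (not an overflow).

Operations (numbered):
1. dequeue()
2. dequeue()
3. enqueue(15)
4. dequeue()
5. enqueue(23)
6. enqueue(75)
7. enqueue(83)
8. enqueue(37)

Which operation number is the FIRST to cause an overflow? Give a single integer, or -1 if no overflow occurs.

1. dequeue(): empty, no-op, size=0
2. dequeue(): empty, no-op, size=0
3. enqueue(15): size=1
4. dequeue(): size=0
5. enqueue(23): size=1
6. enqueue(75): size=2
7. enqueue(83): size=3
8. enqueue(37): size=4

Answer: -1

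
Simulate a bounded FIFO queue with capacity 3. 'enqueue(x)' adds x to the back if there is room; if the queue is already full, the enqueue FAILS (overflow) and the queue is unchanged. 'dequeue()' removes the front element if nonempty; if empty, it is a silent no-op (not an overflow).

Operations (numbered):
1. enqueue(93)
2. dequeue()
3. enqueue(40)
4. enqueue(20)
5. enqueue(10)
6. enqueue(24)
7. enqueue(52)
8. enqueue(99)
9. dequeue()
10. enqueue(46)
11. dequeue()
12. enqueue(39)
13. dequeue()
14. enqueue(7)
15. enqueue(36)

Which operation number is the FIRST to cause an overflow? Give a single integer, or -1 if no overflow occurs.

1. enqueue(93): size=1
2. dequeue(): size=0
3. enqueue(40): size=1
4. enqueue(20): size=2
5. enqueue(10): size=3
6. enqueue(24): size=3=cap → OVERFLOW (fail)
7. enqueue(52): size=3=cap → OVERFLOW (fail)
8. enqueue(99): size=3=cap → OVERFLOW (fail)
9. dequeue(): size=2
10. enqueue(46): size=3
11. dequeue(): size=2
12. enqueue(39): size=3
13. dequeue(): size=2
14. enqueue(7): size=3
15. enqueue(36): size=3=cap → OVERFLOW (fail)

Answer: 6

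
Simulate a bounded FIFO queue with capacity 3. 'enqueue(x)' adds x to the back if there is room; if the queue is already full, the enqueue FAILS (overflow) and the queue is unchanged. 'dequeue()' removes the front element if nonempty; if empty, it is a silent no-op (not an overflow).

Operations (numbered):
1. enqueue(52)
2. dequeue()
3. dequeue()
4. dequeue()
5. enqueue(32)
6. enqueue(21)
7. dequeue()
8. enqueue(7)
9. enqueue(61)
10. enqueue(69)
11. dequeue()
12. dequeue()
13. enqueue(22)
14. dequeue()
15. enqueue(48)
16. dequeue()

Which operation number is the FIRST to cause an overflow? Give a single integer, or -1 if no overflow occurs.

Answer: 10

Derivation:
1. enqueue(52): size=1
2. dequeue(): size=0
3. dequeue(): empty, no-op, size=0
4. dequeue(): empty, no-op, size=0
5. enqueue(32): size=1
6. enqueue(21): size=2
7. dequeue(): size=1
8. enqueue(7): size=2
9. enqueue(61): size=3
10. enqueue(69): size=3=cap → OVERFLOW (fail)
11. dequeue(): size=2
12. dequeue(): size=1
13. enqueue(22): size=2
14. dequeue(): size=1
15. enqueue(48): size=2
16. dequeue(): size=1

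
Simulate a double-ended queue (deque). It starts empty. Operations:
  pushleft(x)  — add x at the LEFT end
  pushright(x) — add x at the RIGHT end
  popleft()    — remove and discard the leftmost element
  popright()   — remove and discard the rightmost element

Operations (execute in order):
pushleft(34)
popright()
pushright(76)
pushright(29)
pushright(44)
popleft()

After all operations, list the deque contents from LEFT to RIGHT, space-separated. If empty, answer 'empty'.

Answer: 29 44

Derivation:
pushleft(34): [34]
popright(): []
pushright(76): [76]
pushright(29): [76, 29]
pushright(44): [76, 29, 44]
popleft(): [29, 44]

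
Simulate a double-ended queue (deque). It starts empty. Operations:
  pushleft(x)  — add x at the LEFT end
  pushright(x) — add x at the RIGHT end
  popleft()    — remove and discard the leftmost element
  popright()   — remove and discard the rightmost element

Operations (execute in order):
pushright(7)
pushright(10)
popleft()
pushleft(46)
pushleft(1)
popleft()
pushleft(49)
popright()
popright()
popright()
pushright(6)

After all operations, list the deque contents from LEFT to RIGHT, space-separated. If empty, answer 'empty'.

pushright(7): [7]
pushright(10): [7, 10]
popleft(): [10]
pushleft(46): [46, 10]
pushleft(1): [1, 46, 10]
popleft(): [46, 10]
pushleft(49): [49, 46, 10]
popright(): [49, 46]
popright(): [49]
popright(): []
pushright(6): [6]

Answer: 6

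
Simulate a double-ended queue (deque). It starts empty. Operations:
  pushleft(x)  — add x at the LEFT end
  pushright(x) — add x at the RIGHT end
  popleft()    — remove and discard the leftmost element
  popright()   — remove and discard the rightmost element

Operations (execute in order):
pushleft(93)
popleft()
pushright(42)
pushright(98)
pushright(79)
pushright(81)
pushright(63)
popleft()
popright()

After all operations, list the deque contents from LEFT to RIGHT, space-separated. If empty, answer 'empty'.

Answer: 98 79 81

Derivation:
pushleft(93): [93]
popleft(): []
pushright(42): [42]
pushright(98): [42, 98]
pushright(79): [42, 98, 79]
pushright(81): [42, 98, 79, 81]
pushright(63): [42, 98, 79, 81, 63]
popleft(): [98, 79, 81, 63]
popright(): [98, 79, 81]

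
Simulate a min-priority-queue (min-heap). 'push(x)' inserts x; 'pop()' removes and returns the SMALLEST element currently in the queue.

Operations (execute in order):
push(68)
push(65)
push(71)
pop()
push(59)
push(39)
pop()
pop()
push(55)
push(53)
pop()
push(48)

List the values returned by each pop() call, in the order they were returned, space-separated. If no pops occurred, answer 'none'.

Answer: 65 39 59 53

Derivation:
push(68): heap contents = [68]
push(65): heap contents = [65, 68]
push(71): heap contents = [65, 68, 71]
pop() → 65: heap contents = [68, 71]
push(59): heap contents = [59, 68, 71]
push(39): heap contents = [39, 59, 68, 71]
pop() → 39: heap contents = [59, 68, 71]
pop() → 59: heap contents = [68, 71]
push(55): heap contents = [55, 68, 71]
push(53): heap contents = [53, 55, 68, 71]
pop() → 53: heap contents = [55, 68, 71]
push(48): heap contents = [48, 55, 68, 71]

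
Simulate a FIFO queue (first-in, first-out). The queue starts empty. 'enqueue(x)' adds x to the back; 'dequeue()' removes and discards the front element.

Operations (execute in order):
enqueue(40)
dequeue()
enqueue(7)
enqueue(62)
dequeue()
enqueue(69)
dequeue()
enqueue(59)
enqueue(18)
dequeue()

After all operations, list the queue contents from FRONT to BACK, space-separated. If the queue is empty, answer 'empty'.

Answer: 59 18

Derivation:
enqueue(40): [40]
dequeue(): []
enqueue(7): [7]
enqueue(62): [7, 62]
dequeue(): [62]
enqueue(69): [62, 69]
dequeue(): [69]
enqueue(59): [69, 59]
enqueue(18): [69, 59, 18]
dequeue(): [59, 18]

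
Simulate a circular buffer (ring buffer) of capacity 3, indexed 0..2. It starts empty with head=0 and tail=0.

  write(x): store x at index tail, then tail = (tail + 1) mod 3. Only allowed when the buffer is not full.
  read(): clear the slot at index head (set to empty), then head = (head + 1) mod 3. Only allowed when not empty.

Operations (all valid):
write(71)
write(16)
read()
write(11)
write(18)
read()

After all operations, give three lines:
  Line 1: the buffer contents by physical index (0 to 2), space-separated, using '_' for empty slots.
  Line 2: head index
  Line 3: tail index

Answer: 18 _ 11
2
1

Derivation:
write(71): buf=[71 _ _], head=0, tail=1, size=1
write(16): buf=[71 16 _], head=0, tail=2, size=2
read(): buf=[_ 16 _], head=1, tail=2, size=1
write(11): buf=[_ 16 11], head=1, tail=0, size=2
write(18): buf=[18 16 11], head=1, tail=1, size=3
read(): buf=[18 _ 11], head=2, tail=1, size=2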